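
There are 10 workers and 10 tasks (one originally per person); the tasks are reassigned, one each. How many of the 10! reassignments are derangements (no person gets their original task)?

1334961

Recurrence: !10 = 9·(!9 + !8).
!10 = 9·(133496 + 14833) = 9·148329 = 1334961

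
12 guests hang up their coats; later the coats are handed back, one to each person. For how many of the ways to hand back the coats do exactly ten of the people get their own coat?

Pick the 10 fixed positions: C(12,10) = 66 ways.
The other 2 form a derangement: !2 = 1.
Total: 66 × 1 = 66.

66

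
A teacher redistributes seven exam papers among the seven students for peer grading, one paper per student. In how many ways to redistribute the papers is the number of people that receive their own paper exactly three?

Choose which 3 of the 7 are fixed: C(7,3) = 35.
The other 4 form a derangement: !4 = 9.
Total: 35 × 9 = 315.

315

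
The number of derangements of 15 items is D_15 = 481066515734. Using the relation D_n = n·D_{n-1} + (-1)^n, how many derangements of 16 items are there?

D_16 = 16·481066515734 + 1 = 7697064251745.

7697064251745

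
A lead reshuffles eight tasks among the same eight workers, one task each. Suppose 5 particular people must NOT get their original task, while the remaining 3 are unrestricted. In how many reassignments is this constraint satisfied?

Let A_j be the event that the j-th constrained one is fixed. By inclusion-exclusion over the 5 events:
Σ_{j=0}^{5} (-1)^j C(5,j)(8-j)!
= C(5,0)·8! - C(5,1)·7! + C(5,2)·6! - C(5,3)·5! + C(5,4)·4! - C(5,5)·3!
= 40320 - 25200 + 7200 - 1200 + 120 - 6
= 21234

21234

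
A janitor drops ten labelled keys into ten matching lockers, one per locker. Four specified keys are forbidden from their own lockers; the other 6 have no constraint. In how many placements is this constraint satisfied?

Inclusion-exclusion on the 4 forbidden self-matches:
Σ_{j=0}^{4} (-1)^j C(4,j)(10-j)!
= C(4,0)·10! - C(4,1)·9! + C(4,2)·8! - C(4,3)·7! + C(4,4)·6!
= 3628800 - 1451520 + 241920 - 20160 + 720
= 2399760

2399760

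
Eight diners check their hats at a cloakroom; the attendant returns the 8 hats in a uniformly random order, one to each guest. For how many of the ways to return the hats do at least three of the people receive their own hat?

# with exactly i fixed is C(8,i)·!(8-i); sum over i=3..8:
  i=3: C(8,3)·!5 = 56·44 = 2464
  i=4: C(8,4)·!4 = 70·9 = 630
  i=5: C(8,5)·!3 = 56·2 = 112
  i=6: C(8,6)·!2 = 28·1 = 28
  i=7: C(8,7)·!1 = 8·0 = 0
  i=8: C(8,8)·!0 = 1·1 = 1
Total = 3235.

3235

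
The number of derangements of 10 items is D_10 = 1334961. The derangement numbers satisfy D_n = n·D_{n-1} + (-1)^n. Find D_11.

14684570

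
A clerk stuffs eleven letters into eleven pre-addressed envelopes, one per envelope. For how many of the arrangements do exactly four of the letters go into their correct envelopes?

611820

Pick the 4 fixed positions: C(11,4) = 330 ways.
The remaining 7 must be deranged: !7 = 1854.
Total: 330 × 1854 = 611820.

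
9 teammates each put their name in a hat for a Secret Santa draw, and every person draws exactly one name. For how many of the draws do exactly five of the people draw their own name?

1134

Pick the 5 fixed positions: C(9,5) = 126 ways.
The remaining 4 must be deranged: !4 = 9.
Total: 126 × 9 = 1134.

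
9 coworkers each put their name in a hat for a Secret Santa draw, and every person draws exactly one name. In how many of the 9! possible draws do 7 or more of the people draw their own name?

Sum C(9,i)·!(9-i) for i = 7..9:
  i=7: C(9,7)·!2 = 36·1 = 36
  i=8: C(9,8)·!1 = 9·0 = 0
  i=9: C(9,9)·!0 = 1·1 = 1
Total = 37.

37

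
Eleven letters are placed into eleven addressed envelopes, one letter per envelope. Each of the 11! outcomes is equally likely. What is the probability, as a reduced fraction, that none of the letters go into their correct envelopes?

1468457/3991680

Favorable outcomes: !11 = 14684570.
Total outcomes: 11! = 39916800.
Probability = 14684570/39916800 = 1468457/3991680.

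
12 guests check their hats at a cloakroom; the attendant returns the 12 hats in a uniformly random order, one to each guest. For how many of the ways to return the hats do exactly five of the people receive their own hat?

Choose which 5 of the 12 are fixed: C(12,5) = 792.
The other 7 form a derangement: !7 = 1854.
Total: 792 × 1854 = 1468368.

1468368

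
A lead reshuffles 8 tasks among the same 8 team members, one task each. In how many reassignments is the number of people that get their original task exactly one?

14832

Pick the single fixed position: C(8,1) = 8 ways.
The remaining 7 must be deranged: !7 = 1854.
Total: 8 × 1854 = 14832.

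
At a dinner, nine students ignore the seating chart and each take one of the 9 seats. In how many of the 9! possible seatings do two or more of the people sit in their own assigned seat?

95887

# with exactly i fixed is C(9,i)·!(9-i); sum over i=2..9:
  i=2: C(9,2)·!7 = 36·1854 = 66744
  i=3: C(9,3)·!6 = 84·265 = 22260
  i=4: C(9,4)·!5 = 126·44 = 5544
  i=5: C(9,5)·!4 = 126·9 = 1134
  i=6: C(9,6)·!3 = 84·2 = 168
  i=7: C(9,7)·!2 = 36·1 = 36
  i=8: C(9,8)·!1 = 9·0 = 0
  i=9: C(9,9)·!0 = 1·1 = 1
Total = 95887.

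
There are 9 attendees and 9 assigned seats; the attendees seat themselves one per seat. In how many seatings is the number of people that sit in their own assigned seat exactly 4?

5544

Pick the 4 fixed positions: C(9,4) = 126 ways.
The remaining 5 must be deranged: !5 = 44.
Total: 126 × 44 = 5544.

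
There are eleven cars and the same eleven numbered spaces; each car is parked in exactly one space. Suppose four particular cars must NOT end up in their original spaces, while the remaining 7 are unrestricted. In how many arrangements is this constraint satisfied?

27422640

Let A_j be the event that the j-th constrained one is fixed. By inclusion-exclusion over the 4 events:
Σ_{j=0}^{4} (-1)^j C(4,j)(11-j)!
= C(4,0)·11! - C(4,1)·10! + C(4,2)·9! - C(4,3)·8! + C(4,4)·7!
= 39916800 - 14515200 + 2177280 - 161280 + 5040
= 27422640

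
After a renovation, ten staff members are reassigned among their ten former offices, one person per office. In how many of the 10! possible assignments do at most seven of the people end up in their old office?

Sum C(10,i)·!(10-i) for i = 0..7:
  i=0: C(10,0)·!10 = 1·1334961 = 1334961
  i=1: C(10,1)·!9 = 10·133496 = 1334960
  i=2: C(10,2)·!8 = 45·14833 = 667485
  i=3: C(10,3)·!7 = 120·1854 = 222480
  i=4: C(10,4)·!6 = 210·265 = 55650
  i=5: C(10,5)·!5 = 252·44 = 11088
  i=6: C(10,6)·!4 = 210·9 = 1890
  i=7: C(10,7)·!3 = 120·2 = 240
Total = 3628754.

3628754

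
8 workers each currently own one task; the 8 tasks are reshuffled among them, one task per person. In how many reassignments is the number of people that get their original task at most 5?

# with exactly i fixed is C(8,i)·!(8-i); sum over i=0..5:
  i=0: C(8,0)·!8 = 1·14833 = 14833
  i=1: C(8,1)·!7 = 8·1854 = 14832
  i=2: C(8,2)·!6 = 28·265 = 7420
  i=3: C(8,3)·!5 = 56·44 = 2464
  i=4: C(8,4)·!4 = 70·9 = 630
  i=5: C(8,5)·!3 = 56·2 = 112
Total = 40291.

40291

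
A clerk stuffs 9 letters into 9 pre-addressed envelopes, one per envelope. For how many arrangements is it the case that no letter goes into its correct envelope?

The number of derangements of 9 is !9 = Σ_{k=0}^{9} (-1)^k·9!/k!
= 9! - 9!/1! + 9!/2! - 9!/3! + 9!/4! - 9!/5! + 9!/6! - 9!/7! + 9!/8! - 9!/9!
= 362880 - 362880 + 181440 - 60480 + 15120 - 3024 + 504 - 72 + 9 - 1
= 133496

133496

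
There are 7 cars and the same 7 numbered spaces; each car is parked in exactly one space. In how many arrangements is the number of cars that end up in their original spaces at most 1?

3709

# with exactly i fixed is C(7,i)·!(7-i); sum over i=0..1:
  i=0: C(7,0)·!7 = 1·1854 = 1854
  i=1: C(7,1)·!6 = 7·265 = 1855
Total = 3709.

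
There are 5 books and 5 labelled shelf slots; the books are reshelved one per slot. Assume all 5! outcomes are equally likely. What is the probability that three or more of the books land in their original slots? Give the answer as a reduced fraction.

11/120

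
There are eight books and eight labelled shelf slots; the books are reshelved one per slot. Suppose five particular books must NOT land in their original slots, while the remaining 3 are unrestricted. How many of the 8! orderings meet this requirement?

Let A_j be the event that the j-th constrained one is fixed. By inclusion-exclusion over the 5 events:
Σ_{j=0}^{5} (-1)^j C(5,j)(8-j)!
= C(5,0)·8! - C(5,1)·7! + C(5,2)·6! - C(5,3)·5! + C(5,4)·4! - C(5,5)·3!
= 40320 - 25200 + 7200 - 1200 + 120 - 6
= 21234

21234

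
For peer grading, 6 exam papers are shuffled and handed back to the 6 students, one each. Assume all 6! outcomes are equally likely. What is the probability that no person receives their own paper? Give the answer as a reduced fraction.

Favorable outcomes: !6 = 265.
Total outcomes: 6! = 720.
Probability = 265/720 = 53/144.

53/144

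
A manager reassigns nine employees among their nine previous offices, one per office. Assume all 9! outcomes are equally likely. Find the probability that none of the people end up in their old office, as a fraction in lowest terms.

16687/45360

Favorable outcomes: !9 = 133496.
Total outcomes: 9! = 362880.
Probability = 133496/362880 = 16687/45360.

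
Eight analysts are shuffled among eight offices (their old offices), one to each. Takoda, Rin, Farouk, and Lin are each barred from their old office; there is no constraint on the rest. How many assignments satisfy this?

Let A_j be the event that the j-th constrained one is fixed. By inclusion-exclusion over the 4 events:
Σ_{j=0}^{4} (-1)^j C(4,j)(8-j)!
= C(4,0)·8! - C(4,1)·7! + C(4,2)·6! - C(4,3)·5! + C(4,4)·4!
= 40320 - 20160 + 4320 - 480 + 24
= 24024

24024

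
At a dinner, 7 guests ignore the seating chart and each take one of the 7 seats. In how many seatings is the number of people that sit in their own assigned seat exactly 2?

924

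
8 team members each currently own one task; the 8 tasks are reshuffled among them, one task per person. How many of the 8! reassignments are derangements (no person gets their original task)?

Use !n = n·!(n-1) + (-1)^n.
!8 = 8·1854 + 1 = 14833

14833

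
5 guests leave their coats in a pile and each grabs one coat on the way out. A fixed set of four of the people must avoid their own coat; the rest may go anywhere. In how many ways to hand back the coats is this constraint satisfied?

53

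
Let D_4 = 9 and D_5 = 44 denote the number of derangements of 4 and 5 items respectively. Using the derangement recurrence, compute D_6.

D_6 = (6-1)·(D_5 + D_4) = 5·(44 + 9) = 5·53 = 265.

265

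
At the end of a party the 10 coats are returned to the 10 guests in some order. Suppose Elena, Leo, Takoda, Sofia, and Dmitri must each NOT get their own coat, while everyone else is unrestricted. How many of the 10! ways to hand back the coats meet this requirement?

2170680

Let A_j be the event that the j-th constrained one is fixed. By inclusion-exclusion over the 5 events:
Σ_{j=0}^{5} (-1)^j C(5,j)(10-j)!
= C(5,0)·10! - C(5,1)·9! + C(5,2)·8! - C(5,3)·7! + C(5,4)·6! - C(5,5)·5!
= 3628800 - 1814400 + 403200 - 50400 + 3600 - 120
= 2170680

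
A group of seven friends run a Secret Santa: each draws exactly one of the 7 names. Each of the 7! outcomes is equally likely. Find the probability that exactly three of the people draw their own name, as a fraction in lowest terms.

1/16

Favorable outcomes: C(7,3)·!4 = 35·9 = 315.
Total outcomes: 7! = 5040.
Probability = 315/5040 = 1/16.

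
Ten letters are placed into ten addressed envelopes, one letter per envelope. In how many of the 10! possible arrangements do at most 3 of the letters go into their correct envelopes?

# with exactly i fixed is C(10,i)·!(10-i); sum over i=0..3:
  i=0: C(10,0)·!10 = 1·1334961 = 1334961
  i=1: C(10,1)·!9 = 10·133496 = 1334960
  i=2: C(10,2)·!8 = 45·14833 = 667485
  i=3: C(10,3)·!7 = 120·1854 = 222480
Total = 3559886.

3559886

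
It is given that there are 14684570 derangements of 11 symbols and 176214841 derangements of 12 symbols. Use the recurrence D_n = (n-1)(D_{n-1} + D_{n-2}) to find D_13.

D_13 = (13-1)·(D_12 + D_11) = 12·(176214841 + 14684570) = 12·190899411 = 2290792932.

2290792932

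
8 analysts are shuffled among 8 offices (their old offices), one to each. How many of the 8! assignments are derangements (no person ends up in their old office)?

!8 = 8! · Σ_{k=0}^{8} (-1)^k/k!
= 8! - 8!/1! + 8!/2! - 8!/3! + 8!/4! - 8!/5! + 8!/6! - 8!/7! + 8!/8!
= 40320 - 40320 + 20160 - 6720 + 1680 - 336 + 56 - 8 + 1
= 14833

14833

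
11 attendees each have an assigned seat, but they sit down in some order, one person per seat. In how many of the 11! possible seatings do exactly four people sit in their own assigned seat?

Choose which 4 of the 11 are fixed: C(11,4) = 330.
The other 7 form a derangement: !7 = 1854.
Total: 330 × 1854 = 611820.

611820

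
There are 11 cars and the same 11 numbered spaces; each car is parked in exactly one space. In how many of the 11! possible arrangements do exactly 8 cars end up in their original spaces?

330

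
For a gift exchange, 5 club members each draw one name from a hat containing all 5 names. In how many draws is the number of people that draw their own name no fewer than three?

Sum C(5,i)·!(5-i) for i = 3..5:
  i=3: C(5,3)·!2 = 10·1 = 10
  i=4: C(5,4)·!1 = 5·0 = 0
  i=5: C(5,5)·!0 = 1·1 = 1
Total = 11.

11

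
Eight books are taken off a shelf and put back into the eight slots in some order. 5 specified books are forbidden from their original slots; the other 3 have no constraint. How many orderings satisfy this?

Let A_j be the event that the j-th constrained one is fixed. By inclusion-exclusion over the 5 events:
Σ_{j=0}^{5} (-1)^j C(5,j)(8-j)!
= C(5,0)·8! - C(5,1)·7! + C(5,2)·6! - C(5,3)·5! + C(5,4)·4! - C(5,5)·3!
= 40320 - 25200 + 7200 - 1200 + 120 - 6
= 21234

21234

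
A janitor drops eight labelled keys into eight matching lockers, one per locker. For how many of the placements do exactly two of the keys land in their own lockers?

7420

Choose which 2 of the 8 are fixed: C(8,2) = 28.
The remaining 6 must be deranged: !6 = 265.
Total: 28 × 265 = 7420.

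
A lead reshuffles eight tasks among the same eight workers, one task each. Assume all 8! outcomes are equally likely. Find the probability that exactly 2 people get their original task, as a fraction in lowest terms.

53/288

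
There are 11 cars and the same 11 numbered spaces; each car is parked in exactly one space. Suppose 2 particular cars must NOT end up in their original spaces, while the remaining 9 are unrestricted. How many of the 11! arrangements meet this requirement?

33022080

Let A_j be the event that the j-th constrained one is fixed. By inclusion-exclusion over the 2 events:
Σ_{j=0}^{2} (-1)^j C(2,j)(11-j)!
= C(2,0)·11! - C(2,1)·10! + C(2,2)·9!
= 39916800 - 7257600 + 362880
= 33022080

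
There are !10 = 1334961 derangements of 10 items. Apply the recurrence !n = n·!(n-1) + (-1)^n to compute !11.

!11 = 11·1334961 - 1 = 14684570.

14684570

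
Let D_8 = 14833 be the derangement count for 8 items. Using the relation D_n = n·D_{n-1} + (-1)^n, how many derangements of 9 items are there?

D_9 = 9·14833 - 1 = 133496.

133496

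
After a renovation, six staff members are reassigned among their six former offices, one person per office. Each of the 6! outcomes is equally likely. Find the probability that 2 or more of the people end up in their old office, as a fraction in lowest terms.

Favorable outcomes: Σ_{i≥2} C(6,i)·!(6-i) = 15·9 + 20·2 + 15·1 + 6·0 + 1·1 = 191.
Total outcomes: 6! = 720.
Probability = 191/720 = 191/720.

191/720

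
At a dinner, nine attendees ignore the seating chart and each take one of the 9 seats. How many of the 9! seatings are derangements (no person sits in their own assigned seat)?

The subfactorial !9 = [9!/e] (nearest integer).
9! = 362880, and 362880/e ≈ 133496.09, so !9 = 133496.

133496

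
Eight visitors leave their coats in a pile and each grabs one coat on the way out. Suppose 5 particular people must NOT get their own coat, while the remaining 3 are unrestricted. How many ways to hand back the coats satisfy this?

Inclusion-exclusion on the 5 forbidden self-matches:
Σ_{j=0}^{5} (-1)^j C(5,j)(8-j)!
= C(5,0)·8! - C(5,1)·7! + C(5,2)·6! - C(5,3)·5! + C(5,4)·4! - C(5,5)·3!
= 40320 - 25200 + 7200 - 1200 + 120 - 6
= 21234

21234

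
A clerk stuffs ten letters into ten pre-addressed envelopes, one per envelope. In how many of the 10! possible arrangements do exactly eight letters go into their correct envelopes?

45

Choose which 8 of the 10 are fixed: C(10,8) = 45.
The remaining 2 must be deranged: !2 = 1.
Total: 45 × 1 = 45.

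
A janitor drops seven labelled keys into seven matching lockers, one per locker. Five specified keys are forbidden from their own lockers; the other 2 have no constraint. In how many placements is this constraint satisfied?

Let A_j be the event that the j-th constrained one is fixed. By inclusion-exclusion over the 5 events:
Σ_{j=0}^{5} (-1)^j C(5,j)(7-j)!
= C(5,0)·7! - C(5,1)·6! + C(5,2)·5! - C(5,3)·4! + C(5,4)·3! - C(5,5)·2!
= 5040 - 3600 + 1200 - 240 + 30 - 2
= 2428

2428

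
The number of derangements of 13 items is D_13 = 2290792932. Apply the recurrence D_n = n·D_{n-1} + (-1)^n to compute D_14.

D_14 = 14·2290792932 + 1 = 32071101049.

32071101049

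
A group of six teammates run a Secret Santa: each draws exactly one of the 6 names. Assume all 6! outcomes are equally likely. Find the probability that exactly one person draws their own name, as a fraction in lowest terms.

Favorable outcomes: C(6,1)·!5 = 6·44 = 264.
Total outcomes: 6! = 720.
Probability = 264/720 = 11/30.

11/30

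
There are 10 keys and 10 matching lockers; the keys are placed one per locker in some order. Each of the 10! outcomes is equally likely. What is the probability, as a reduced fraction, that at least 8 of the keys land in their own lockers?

Favorable outcomes: Σ_{i≥8} C(10,i)·!(10-i) = 45·1 + 10·0 + 1·1 = 46.
Total outcomes: 10! = 3628800.
Probability = 46/3628800 = 23/1814400.

23/1814400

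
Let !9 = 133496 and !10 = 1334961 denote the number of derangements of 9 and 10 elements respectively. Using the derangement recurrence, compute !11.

14684570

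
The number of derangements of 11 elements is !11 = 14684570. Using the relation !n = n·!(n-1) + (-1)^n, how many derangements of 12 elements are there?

176214841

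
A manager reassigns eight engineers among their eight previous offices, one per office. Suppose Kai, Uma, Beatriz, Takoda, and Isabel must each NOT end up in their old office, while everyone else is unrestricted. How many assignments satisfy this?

21234

Let A_j be the event that the j-th constrained one is fixed. By inclusion-exclusion over the 5 events:
Σ_{j=0}^{5} (-1)^j C(5,j)(8-j)!
= C(5,0)·8! - C(5,1)·7! + C(5,2)·6! - C(5,3)·5! + C(5,4)·4! - C(5,5)·3!
= 40320 - 25200 + 7200 - 1200 + 120 - 6
= 21234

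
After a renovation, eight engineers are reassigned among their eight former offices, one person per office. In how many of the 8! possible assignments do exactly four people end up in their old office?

Pick the 4 fixed positions: C(8,4) = 70 ways.
The remaining 4 must be deranged: !4 = 9.
Total: 70 × 9 = 630.

630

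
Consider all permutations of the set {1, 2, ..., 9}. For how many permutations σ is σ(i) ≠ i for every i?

133496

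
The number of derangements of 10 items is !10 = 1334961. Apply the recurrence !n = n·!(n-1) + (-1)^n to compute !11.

14684570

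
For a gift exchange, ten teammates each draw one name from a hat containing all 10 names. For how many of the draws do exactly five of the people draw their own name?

11088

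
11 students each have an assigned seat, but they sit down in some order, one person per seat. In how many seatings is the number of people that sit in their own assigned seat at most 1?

# with exactly i fixed is C(11,i)·!(11-i); sum over i=0..1:
  i=0: C(11,0)·!11 = 1·14684570 = 14684570
  i=1: C(11,1)·!10 = 11·1334961 = 14684571
Total = 29369141.

29369141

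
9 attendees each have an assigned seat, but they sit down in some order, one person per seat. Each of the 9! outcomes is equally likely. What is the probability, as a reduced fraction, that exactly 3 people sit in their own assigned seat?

53/864

Favorable outcomes: C(9,3)·!6 = 84·265 = 22260.
Total outcomes: 9! = 362880.
Probability = 22260/362880 = 53/864.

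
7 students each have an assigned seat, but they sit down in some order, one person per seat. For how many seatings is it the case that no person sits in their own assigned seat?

Recurrence: !7 = 7·!6 + (-1)^7.
!7 = 7·265 - 1 = 1854

1854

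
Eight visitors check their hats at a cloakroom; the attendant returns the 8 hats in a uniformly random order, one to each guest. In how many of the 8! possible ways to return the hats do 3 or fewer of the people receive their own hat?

39549

# with exactly i fixed is C(8,i)·!(8-i); sum over i=0..3:
  i=0: C(8,0)·!8 = 1·14833 = 14833
  i=1: C(8,1)·!7 = 8·1854 = 14832
  i=2: C(8,2)·!6 = 28·265 = 7420
  i=3: C(8,3)·!5 = 56·44 = 2464
Total = 39549.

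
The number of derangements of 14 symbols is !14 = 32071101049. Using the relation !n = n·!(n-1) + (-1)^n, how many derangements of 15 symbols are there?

481066515734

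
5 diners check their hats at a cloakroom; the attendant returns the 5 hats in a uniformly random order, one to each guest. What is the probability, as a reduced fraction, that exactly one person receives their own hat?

3/8

Favorable outcomes: C(5,1)·!4 = 5·9 = 45.
Total outcomes: 5! = 120.
Probability = 45/120 = 3/8.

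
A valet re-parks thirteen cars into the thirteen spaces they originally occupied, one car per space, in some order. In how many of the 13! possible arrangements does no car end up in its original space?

Recurrence: !13 = 12·(!12 + !11).
!13 = 12·(176214841 + 14684570) = 12·190899411 = 2290792932

2290792932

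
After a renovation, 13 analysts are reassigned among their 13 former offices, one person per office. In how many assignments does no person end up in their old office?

2290792932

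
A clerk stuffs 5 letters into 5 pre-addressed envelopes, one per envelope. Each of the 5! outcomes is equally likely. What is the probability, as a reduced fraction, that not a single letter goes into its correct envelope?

11/30

Favorable outcomes: !5 = 44.
Total outcomes: 5! = 120.
Probability = 44/120 = 11/30.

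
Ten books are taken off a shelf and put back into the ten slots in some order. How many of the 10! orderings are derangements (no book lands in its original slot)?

1334961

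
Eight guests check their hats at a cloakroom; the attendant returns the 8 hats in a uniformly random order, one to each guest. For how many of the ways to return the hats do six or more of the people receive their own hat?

# with exactly i fixed is C(8,i)·!(8-i); sum over i=6..8:
  i=6: C(8,6)·!2 = 28·1 = 28
  i=7: C(8,7)·!1 = 8·0 = 0
  i=8: C(8,8)·!0 = 1·1 = 1
Total = 29.

29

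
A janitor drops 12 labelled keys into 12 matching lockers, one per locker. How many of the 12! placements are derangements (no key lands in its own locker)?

By inclusion-exclusion, !12 = Σ (-1)^k · 12!/k! for k=0..12
= 12! - 12!/1! + 12!/2! - 12!/3! + 12!/4! - 12!/5! + 12!/6! - 12!/7! + 12!/8! - 12!/9! + 12!/10! - 12!/11! + 12!/12!
= 479001600 - 479001600 + 239500800 - 79833600 + 19958400 - 3991680 + 665280 - 95040 + 11880 - 1320 + 132 - 12 + 1
= 176214841

176214841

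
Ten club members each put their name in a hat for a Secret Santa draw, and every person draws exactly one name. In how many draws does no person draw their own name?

Use !n = (n-1)(!(n-1) + !(n-2)).
!10 = 9·(133496 + 14833) = 9·148329 = 1334961

1334961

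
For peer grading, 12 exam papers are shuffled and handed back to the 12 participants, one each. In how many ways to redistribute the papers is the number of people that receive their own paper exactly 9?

440

Choose which 9 of the 12 are fixed: C(12,9) = 220.
The other 3 form a derangement: !3 = 2.
Total: 220 × 2 = 440.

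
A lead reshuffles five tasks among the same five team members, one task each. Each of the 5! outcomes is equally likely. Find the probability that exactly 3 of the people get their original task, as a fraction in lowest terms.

Favorable outcomes: C(5,3)·!2 = 10·1 = 10.
Total outcomes: 5! = 120.
Probability = 10/120 = 1/12.

1/12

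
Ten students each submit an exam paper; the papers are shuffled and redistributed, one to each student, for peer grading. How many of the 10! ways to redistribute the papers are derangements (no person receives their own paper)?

!10 = 10! · Σ_{k=0}^{10} (-1)^k/k!
= 10! - 10!/1! + 10!/2! - 10!/3! + 10!/4! - 10!/5! + 10!/6! - 10!/7! + 10!/8! - 10!/9! + 10!/10!
= 3628800 - 3628800 + 1814400 - 604800 + 151200 - 30240 + 5040 - 720 + 90 - 10 + 1
= 1334961

1334961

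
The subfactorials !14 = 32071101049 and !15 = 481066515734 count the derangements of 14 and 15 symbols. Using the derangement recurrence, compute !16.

7697064251745

!16 = (16-1)·(!15 + !14) = 15·(481066515734 + 32071101049) = 15·513137616783 = 7697064251745.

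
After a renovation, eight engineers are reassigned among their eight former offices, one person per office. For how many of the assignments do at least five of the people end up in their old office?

# with exactly i fixed is C(8,i)·!(8-i); sum over i=5..8:
  i=5: C(8,5)·!3 = 56·2 = 112
  i=6: C(8,6)·!2 = 28·1 = 28
  i=7: C(8,7)·!1 = 8·0 = 0
  i=8: C(8,8)·!0 = 1·1 = 1
Total = 141.

141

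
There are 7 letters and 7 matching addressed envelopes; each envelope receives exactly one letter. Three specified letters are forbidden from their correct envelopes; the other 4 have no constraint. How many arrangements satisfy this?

3216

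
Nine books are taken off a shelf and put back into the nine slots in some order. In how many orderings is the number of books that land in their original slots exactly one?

Choose which one of the 9 is fixed: C(9,1) = 9.
The other 8 form a derangement: !8 = 14833.
Total: 9 × 14833 = 133497.

133497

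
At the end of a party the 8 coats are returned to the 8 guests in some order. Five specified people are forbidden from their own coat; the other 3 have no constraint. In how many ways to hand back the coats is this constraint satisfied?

21234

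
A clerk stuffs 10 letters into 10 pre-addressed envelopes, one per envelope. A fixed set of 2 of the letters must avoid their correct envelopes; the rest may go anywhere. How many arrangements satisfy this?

2943360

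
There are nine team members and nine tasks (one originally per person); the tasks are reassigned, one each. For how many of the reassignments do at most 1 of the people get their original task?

Sum C(9,i)·!(9-i) for i = 0..1:
  i=0: C(9,0)·!9 = 1·133496 = 133496
  i=1: C(9,1)·!8 = 9·14833 = 133497
Total = 266993.

266993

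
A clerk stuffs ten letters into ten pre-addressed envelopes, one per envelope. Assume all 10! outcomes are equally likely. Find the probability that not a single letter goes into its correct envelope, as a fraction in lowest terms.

16481/44800

Favorable outcomes: !10 = 1334961.
Total outcomes: 10! = 3628800.
Probability = 1334961/3628800 = 16481/44800.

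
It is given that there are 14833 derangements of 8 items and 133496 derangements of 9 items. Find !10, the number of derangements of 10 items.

!10 = (10-1)·(!9 + !8) = 9·(133496 + 14833) = 9·148329 = 1334961.

1334961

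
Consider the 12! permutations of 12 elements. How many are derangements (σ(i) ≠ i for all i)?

The number of derangements of 12 is !12 = Σ_{k=0}^{12} (-1)^k·12!/k!
= 12! - 12!/1! + 12!/2! - 12!/3! + 12!/4! - 12!/5! + 12!/6! - 12!/7! + 12!/8! - 12!/9! + 12!/10! - 12!/11! + 12!/12!
= 479001600 - 479001600 + 239500800 - 79833600 + 19958400 - 3991680 + 665280 - 95040 + 11880 - 1320 + 132 - 12 + 1
= 176214841

176214841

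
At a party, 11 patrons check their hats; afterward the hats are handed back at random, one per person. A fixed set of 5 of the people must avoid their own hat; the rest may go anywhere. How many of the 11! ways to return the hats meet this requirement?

25022880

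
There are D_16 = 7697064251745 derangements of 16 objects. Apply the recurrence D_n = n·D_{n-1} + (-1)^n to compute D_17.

130850092279664

D_17 = 17·7697064251745 - 1 = 130850092279664.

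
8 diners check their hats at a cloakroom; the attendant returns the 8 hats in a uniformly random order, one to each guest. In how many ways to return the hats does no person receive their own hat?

The subfactorial !8 = [8!/e] (nearest integer).
8! = 40320, and 40320/e ≈ 14832.90, so !8 = 14833.

14833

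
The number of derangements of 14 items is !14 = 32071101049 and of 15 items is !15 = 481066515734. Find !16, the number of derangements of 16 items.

7697064251745

!16 = (16-1)·(!15 + !14) = 15·(481066515734 + 32071101049) = 15·513137616783 = 7697064251745.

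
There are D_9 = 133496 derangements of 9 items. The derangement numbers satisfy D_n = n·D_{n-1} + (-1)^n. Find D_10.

1334961

D_10 = 10·133496 + 1 = 1334961.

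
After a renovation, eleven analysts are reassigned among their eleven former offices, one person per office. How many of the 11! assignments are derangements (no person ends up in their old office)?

14684570

!11 is the nearest integer to 11!/e.
11! = 39916800, and 39916800/e ≈ 14684570.08, so !11 = 14684570.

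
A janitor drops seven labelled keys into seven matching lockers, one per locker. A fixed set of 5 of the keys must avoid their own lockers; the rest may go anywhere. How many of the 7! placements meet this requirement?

Let A_j be the event that the j-th constrained one is fixed. By inclusion-exclusion over the 5 events:
Σ_{j=0}^{5} (-1)^j C(5,j)(7-j)!
= C(5,0)·7! - C(5,1)·6! + C(5,2)·5! - C(5,3)·4! + C(5,4)·3! - C(5,5)·2!
= 5040 - 3600 + 1200 - 240 + 30 - 2
= 2428

2428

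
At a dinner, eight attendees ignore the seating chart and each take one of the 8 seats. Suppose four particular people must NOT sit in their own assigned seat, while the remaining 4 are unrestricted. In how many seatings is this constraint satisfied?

24024

Let A_j be the event that the j-th constrained one is fixed. By inclusion-exclusion over the 4 events:
Σ_{j=0}^{4} (-1)^j C(4,j)(8-j)!
= C(4,0)·8! - C(4,1)·7! + C(4,2)·6! - C(4,3)·5! + C(4,4)·4!
= 40320 - 20160 + 4320 - 480 + 24
= 24024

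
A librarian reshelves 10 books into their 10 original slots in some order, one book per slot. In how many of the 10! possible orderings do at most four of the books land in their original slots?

3615536

Sum C(10,i)·!(10-i) for i = 0..4:
  i=0: C(10,0)·!10 = 1·1334961 = 1334961
  i=1: C(10,1)·!9 = 10·133496 = 1334960
  i=2: C(10,2)·!8 = 45·14833 = 667485
  i=3: C(10,3)·!7 = 120·1854 = 222480
  i=4: C(10,4)·!6 = 210·265 = 55650
Total = 3615536.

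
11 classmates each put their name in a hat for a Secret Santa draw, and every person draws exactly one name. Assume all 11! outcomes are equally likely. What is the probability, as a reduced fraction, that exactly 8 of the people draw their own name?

1/120960

Favorable outcomes: C(11,8)·!3 = 165·2 = 330.
Total outcomes: 11! = 39916800.
Probability = 330/39916800 = 1/120960.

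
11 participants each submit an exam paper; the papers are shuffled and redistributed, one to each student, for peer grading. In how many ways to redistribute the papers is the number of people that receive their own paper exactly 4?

Pick the 4 fixed positions: C(11,4) = 330 ways.
The other 7 form a derangement: !7 = 1854.
Total: 330 × 1854 = 611820.

611820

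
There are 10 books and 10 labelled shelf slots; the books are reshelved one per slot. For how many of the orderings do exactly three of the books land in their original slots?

222480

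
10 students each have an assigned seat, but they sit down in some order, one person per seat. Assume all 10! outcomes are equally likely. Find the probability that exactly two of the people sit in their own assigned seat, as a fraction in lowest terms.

Favorable outcomes: C(10,2)·!8 = 45·14833 = 667485.
Total outcomes: 10! = 3628800.
Probability = 667485/3628800 = 2119/11520.

2119/11520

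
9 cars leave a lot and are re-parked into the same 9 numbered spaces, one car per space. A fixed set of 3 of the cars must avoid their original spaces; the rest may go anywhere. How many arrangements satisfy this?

Inclusion-exclusion on the 3 forbidden self-matches:
Σ_{j=0}^{3} (-1)^j C(3,j)(9-j)!
= C(3,0)·9! - C(3,1)·8! + C(3,2)·7! - C(3,3)·6!
= 362880 - 120960 + 15120 - 720
= 256320

256320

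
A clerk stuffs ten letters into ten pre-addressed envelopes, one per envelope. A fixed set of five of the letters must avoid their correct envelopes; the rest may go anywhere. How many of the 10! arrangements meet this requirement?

Let A_j be the event that the j-th constrained one is fixed. By inclusion-exclusion over the 5 events:
Σ_{j=0}^{5} (-1)^j C(5,j)(10-j)!
= C(5,0)·10! - C(5,1)·9! + C(5,2)·8! - C(5,3)·7! + C(5,4)·6! - C(5,5)·5!
= 3628800 - 1814400 + 403200 - 50400 + 3600 - 120
= 2170680

2170680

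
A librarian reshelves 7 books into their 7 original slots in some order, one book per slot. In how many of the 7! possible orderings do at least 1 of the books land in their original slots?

# with exactly i fixed is C(7,i)·!(7-i); sum over i=1..7:
  i=1: C(7,1)·!6 = 7·265 = 1855
  i=2: C(7,2)·!5 = 21·44 = 924
  i=3: C(7,3)·!4 = 35·9 = 315
  i=4: C(7,4)·!3 = 35·2 = 70
  i=5: C(7,5)·!2 = 21·1 = 21
  i=6: C(7,6)·!1 = 7·0 = 0
  i=7: C(7,7)·!0 = 1·1 = 1
Total = 3186.

3186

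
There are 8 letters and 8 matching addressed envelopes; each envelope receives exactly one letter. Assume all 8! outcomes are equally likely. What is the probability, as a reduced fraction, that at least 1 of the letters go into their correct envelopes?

3641/5760

Favorable outcomes: Σ_{i≥1} C(8,i)·!(8-i) = 8·1854 + 28·265 + 56·44 + 70·9 + 56·2 + 28·1 + 8·0 + 1·1 = 25487.
Total outcomes: 8! = 40320.
Probability = 25487/40320 = 3641/5760.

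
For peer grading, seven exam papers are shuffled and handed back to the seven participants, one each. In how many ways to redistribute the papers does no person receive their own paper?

1854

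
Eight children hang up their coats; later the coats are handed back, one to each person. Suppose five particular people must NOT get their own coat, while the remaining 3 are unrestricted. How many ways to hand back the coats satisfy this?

21234

Let A_j be the event that the j-th constrained one is fixed. By inclusion-exclusion over the 5 events:
Σ_{j=0}^{5} (-1)^j C(5,j)(8-j)!
= C(5,0)·8! - C(5,1)·7! + C(5,2)·6! - C(5,3)·5! + C(5,4)·4! - C(5,5)·3!
= 40320 - 25200 + 7200 - 1200 + 120 - 6
= 21234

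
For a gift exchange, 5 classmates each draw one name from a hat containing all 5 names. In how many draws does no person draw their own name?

44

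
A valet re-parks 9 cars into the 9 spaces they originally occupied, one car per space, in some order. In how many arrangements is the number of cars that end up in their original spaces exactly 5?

Pick the 5 fixed positions: C(9,5) = 126 ways.
The remaining 4 must be deranged: !4 = 9.
Total: 126 × 9 = 1134.

1134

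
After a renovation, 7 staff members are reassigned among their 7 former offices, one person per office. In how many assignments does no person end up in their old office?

Use !n = (n-1)(!(n-1) + !(n-2)).
!7 = 6·(265 + 44) = 6·309 = 1854

1854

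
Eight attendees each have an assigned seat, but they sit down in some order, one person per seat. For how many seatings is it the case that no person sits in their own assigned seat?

Recurrence: !8 = 7·(!7 + !6).
!8 = 7·(1854 + 265) = 7·2119 = 14833

14833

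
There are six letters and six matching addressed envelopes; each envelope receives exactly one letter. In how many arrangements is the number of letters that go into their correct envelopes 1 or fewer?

# with exactly i fixed is C(6,i)·!(6-i); sum over i=0..1:
  i=0: C(6,0)·!6 = 1·265 = 265
  i=1: C(6,1)·!5 = 6·44 = 264
Total = 529.

529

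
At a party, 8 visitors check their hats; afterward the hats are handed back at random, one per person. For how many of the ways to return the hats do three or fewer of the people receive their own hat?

39549

Sum C(8,i)·!(8-i) for i = 0..3:
  i=0: C(8,0)·!8 = 1·14833 = 14833
  i=1: C(8,1)·!7 = 8·1854 = 14832
  i=2: C(8,2)·!6 = 28·265 = 7420
  i=3: C(8,3)·!5 = 56·44 = 2464
Total = 39549.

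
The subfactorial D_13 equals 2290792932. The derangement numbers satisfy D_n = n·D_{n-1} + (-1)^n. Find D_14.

D_14 = 14·2290792932 + 1 = 32071101049.

32071101049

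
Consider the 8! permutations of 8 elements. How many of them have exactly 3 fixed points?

Choose which 3 of the 8 are fixed: C(8,3) = 56.
The other 5 form a derangement: !5 = 44.
Total: 56 × 44 = 2464.

2464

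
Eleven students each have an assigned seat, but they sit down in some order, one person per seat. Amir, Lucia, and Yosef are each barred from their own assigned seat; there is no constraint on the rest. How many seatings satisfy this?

30078720

Inclusion-exclusion on the 3 forbidden self-matches:
Σ_{j=0}^{3} (-1)^j C(3,j)(11-j)!
= C(3,0)·11! - C(3,1)·10! + C(3,2)·9! - C(3,3)·8!
= 39916800 - 10886400 + 1088640 - 40320
= 30078720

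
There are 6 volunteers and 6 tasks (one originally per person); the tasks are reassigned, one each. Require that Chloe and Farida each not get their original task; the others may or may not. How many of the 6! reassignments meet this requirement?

Let A_j be the event that the j-th constrained one is fixed. By inclusion-exclusion over the 2 events:
Σ_{j=0}^{2} (-1)^j C(2,j)(6-j)!
= C(2,0)·6! - C(2,1)·5! + C(2,2)·4!
= 720 - 240 + 24
= 504

504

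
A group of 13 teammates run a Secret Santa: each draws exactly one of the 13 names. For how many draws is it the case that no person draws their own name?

Use !n = n·!(n-1) + (-1)^n.
!13 = 13·176214841 - 1 = 2290792932

2290792932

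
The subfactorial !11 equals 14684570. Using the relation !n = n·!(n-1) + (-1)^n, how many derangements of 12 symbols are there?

!12 = 12·14684570 + 1 = 176214841.

176214841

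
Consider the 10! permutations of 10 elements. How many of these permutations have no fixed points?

!10 is the nearest integer to 10!/e.
10! = 3628800, and 3628800/e ≈ 1334960.92, so !10 = 1334961.

1334961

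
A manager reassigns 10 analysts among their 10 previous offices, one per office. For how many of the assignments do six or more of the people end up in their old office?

2176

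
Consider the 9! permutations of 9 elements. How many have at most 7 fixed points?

362879

# with exactly i fixed is C(9,i)·!(9-i); sum over i=0..7:
  i=0: C(9,0)·!9 = 1·133496 = 133496
  i=1: C(9,1)·!8 = 9·14833 = 133497
  i=2: C(9,2)·!7 = 36·1854 = 66744
  i=3: C(9,3)·!6 = 84·265 = 22260
  i=4: C(9,4)·!5 = 126·44 = 5544
  i=5: C(9,5)·!4 = 126·9 = 1134
  i=6: C(9,6)·!3 = 84·2 = 168
  i=7: C(9,7)·!2 = 36·1 = 36
Total = 362879.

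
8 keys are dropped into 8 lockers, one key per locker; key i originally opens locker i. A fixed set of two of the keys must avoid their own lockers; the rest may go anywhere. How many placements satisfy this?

30960

Let A_j be the event that the j-th constrained one is fixed. By inclusion-exclusion over the 2 events:
Σ_{j=0}^{2} (-1)^j C(2,j)(8-j)!
= C(2,0)·8! - C(2,1)·7! + C(2,2)·6!
= 40320 - 10080 + 720
= 30960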